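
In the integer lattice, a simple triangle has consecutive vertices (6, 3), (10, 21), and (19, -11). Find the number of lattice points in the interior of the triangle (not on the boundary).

144

The shoelace formula gives twice the area as |(6·21 − 10·3) + (10·(-11) − 19·21) + (19·3 − 6·(-11))| = 290, so the area is 145.
The number of boundary lattice points is Σ gcd(|Δx|,|Δy|) = gcd(4,18) + gcd(9,32) + gcd(13,14) = 2+1+1 = 4.
Pick's theorem gives I = A − B/2 + 1 = 145 − 4/2 + 1 = 144.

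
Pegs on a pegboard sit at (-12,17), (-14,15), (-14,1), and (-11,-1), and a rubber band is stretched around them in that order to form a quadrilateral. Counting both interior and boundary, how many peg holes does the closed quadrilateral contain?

50

The shoelace formula gives twice the area as |[(-12)·15 − (-14)·17] + [(-14)·1 − (-14)·15] + [(-14)·(-1) − (-11)·1] + [(-11)·17 − (-12)·(-1)]| = 80, so the area is 40.
The number of boundary lattice points is Σ gcd(|Δx|,|Δy|) = gcd(2,2) + gcd(0,14) + gcd(3,2) + gcd(1,18) = 2+14+1+1 = 18.
Pick's theorem gives I = A − B/2 + 1 = 40 − 18/2 + 1 = 32, so the closed region contains I + B = 32 + 18 = 50 lattice points.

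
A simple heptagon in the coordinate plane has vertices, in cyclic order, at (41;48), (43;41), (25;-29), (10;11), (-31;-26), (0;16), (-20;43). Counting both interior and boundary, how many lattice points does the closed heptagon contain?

Using the shoelace formula, 2A = |(41·41 − 43·48) + (43·(-29) − 25·41) + (25·11 − 10·(-29)) + (10·(-26) − (-31)·11) + ((-31)·16 − 0·(-26)) + (0·43 − (-20)·16) + ((-20)·48 − 41·43)| = 4908, so the area is 2454.
Summing gcd(|Δx|,|Δy|) over the edges gives the boundary count: gcd(2,7) + gcd(18,70) + gcd(15,40) + gcd(41,37) + gcd(31,42) + gcd(20,27) + gcd(61,5) = 1+2+5+1+1+1+1 = 12.
Pick's theorem gives I = A − B/2 + 1 = 2454 − 12/2 + 1 = 2449, so the closed region contains I + B = 2449 + 12 = 2461 lattice points.

2461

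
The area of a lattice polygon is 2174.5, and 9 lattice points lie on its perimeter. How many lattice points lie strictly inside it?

From Pick's theorem, I = A − B/2 + 1 = 2174.5 − 9/2 + 1 = 2171.

2171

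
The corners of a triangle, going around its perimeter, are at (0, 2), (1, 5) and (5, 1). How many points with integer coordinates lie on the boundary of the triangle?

The number of boundary lattice points is Σ gcd(|Δx|,|Δy|) = gcd(1,3) + gcd(4,4) + gcd(5,1) = 1+4+1 = 6.

6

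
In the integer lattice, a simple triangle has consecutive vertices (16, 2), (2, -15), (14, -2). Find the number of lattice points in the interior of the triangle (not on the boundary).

By the shoelace formula, twice the signed area is |[16·(-15) − 2·2] + [2·(-2) − 14·(-15)] + [14·2 − 16·(-2)]| = 22, so the area is 11.
Summing gcd(|Δx|,|Δy|) over the edges gives the boundary count: gcd(14,17) + gcd(12,13) + gcd(2,4) = 1+1+2 = 4.
By Pick's theorem A = I + B/2 − 1, so I = 11 − 4/2 + 1 = 10.

10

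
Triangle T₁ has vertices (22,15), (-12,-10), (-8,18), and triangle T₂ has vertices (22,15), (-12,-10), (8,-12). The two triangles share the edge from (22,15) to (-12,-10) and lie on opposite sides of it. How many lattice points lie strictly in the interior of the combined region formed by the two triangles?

The union is the simple quadrilateral with vertices (22,15), (-8,18), (-12,-10), (8,-12) in order.
The shoelace formula gives twice the area as |(22·18 − (-8)·15) + ((-8)·(-10) − (-12)·18) + ((-12)·(-12) − 8·(-10)) + (8·15 − 22·(-12))| = 1420, so the area is 710.
Along each edge there are gcd(|Δx|,|Δy|)+1 lattice points, so counting each shared vertex once the boundary has gcd(30,3) + gcd(4,28) + gcd(20,2) + gcd(14,27) = 3+4+2+1 = 10.
By Pick's theorem I = A − B/2 + 1 = 710 − 10/2 + 1 = 706.

706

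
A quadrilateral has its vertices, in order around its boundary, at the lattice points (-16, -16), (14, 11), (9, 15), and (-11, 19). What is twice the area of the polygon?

975

Using the shoelace formula, 2A = |[(-16)·11 − 14·(-16)] + [14·15 − 9·11] + [9·19 − (-11)·15] + [(-11)·(-16) − (-16)·19]| = 975, so the area is 487.5.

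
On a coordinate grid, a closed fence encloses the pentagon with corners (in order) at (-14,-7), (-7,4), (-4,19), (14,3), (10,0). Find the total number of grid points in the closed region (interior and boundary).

305

By the shoelace formula, twice the signed area is |[(-14)·4 − (-7)·(-7)] + [(-7)·19 − (-4)·4] + [(-4)·3 − 14·19] + [14·0 − 10·3] + [10·(-7) − (-14)·0]| = 600, so the area is 300.
The number of boundary lattice points is Σ gcd(|Δx|,|Δy|) = gcd(7,11) + gcd(3,15) + gcd(18,16) + gcd(4,3) + gcd(24,7) = 1+3+2+1+1 = 8.
Pick's theorem gives I = A − B/2 + 1 = 300 − 8/2 + 1 = 297, so the closed region contains I + B = 297 + 8 = 305 lattice points.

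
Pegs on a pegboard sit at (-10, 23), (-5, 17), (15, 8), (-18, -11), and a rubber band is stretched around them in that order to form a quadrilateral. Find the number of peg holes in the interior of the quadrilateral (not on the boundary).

The shoelace formula gives twice the area as |[(-10)·17 − (-5)·23] + [(-5)·8 − 15·17] + [15·(-11) − (-18)·8] + [(-18)·23 − (-10)·(-11)]| = 895, so the area is 447.5.
Along each edge there are gcd(|Δx|,|Δy|)+1 lattice points, so counting each shared vertex once the boundary has gcd(5,6) + gcd(20,9) + gcd(33,19) + gcd(8,34) = 1+1+1+2 = 5.
By Pick's theorem A = I + B/2 − 1, so I = 447.5 − 5/2 + 1 = 446.

446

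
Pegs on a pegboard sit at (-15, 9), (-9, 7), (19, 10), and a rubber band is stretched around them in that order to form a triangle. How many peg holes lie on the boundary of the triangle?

Summing gcd(|Δx|,|Δy|) over the edges gives the boundary count: gcd(6,2) + gcd(28,3) + gcd(34,1) = 2+1+1 = 4.

4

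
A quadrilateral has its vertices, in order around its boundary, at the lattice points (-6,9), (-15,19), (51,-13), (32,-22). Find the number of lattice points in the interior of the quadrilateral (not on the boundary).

650

Using the shoelace formula, 2A = |((-6)·19 − (-15)·9) + ((-15)·(-13) − 51·19) + (51·(-22) − 32·(-13)) + (32·9 − (-6)·(-22))| = 1303, so the area is 1303/2.
The number of boundary lattice points is Σ gcd(|Δx|,|Δy|) = gcd(9,10) + gcd(66,32) + gcd(19,9) + gcd(38,31) = 1+2+1+1 = 5.
By Pick's theorem A = I + B/2 − 1, so I = 1303/2 − 5/2 + 1 = 650.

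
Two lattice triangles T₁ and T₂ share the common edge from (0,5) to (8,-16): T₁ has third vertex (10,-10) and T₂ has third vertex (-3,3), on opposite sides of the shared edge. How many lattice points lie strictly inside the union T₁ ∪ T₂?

The union is the simple quadrilateral with vertices (0,5), (10,-10), (8,-16), (-3,3) in order.
The shoelace formula gives twice the area as |(0·(-10) − 10·5) + (10·(-16) − 8·(-10)) + (8·3 − (-3)·(-16)) + ((-3)·5 − 0·3)| = 169, so the area is 84.5.
The number of boundary lattice points is Σ gcd(|Δx|,|Δy|) = gcd(10,15) + gcd(2,6) + gcd(11,19) + gcd(3,2) = 5+2+1+1 = 9.
By Pick's theorem I = A − B/2 + 1 = 84.5 − 9/2 + 1 = 81.

81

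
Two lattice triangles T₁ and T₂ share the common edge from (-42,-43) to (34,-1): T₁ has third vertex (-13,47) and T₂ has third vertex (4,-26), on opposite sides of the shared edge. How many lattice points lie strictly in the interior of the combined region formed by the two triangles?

3128

The union is the simple quadrilateral with vertices (-42,-43), (-13,47), (34,-1), (4,-26) in order.
The shoelace formula gives twice the area as |((-42)·47 − (-13)·(-43)) + ((-13)·(-1) − 34·47) + (34·(-26) − 4·(-1)) + (4·(-43) − (-42)·(-26))| = 6262, so the area is 3131.
Along each edge there are gcd(|Δx|,|Δy|)+1 lattice points, so counting each shared vertex once the boundary has gcd(29,90) + gcd(47,48) + gcd(30,25) + gcd(46,17) = 1+1+5+1 = 8.
By Pick's theorem I = A − B/2 + 1 = 3131 − 8/2 + 1 = 3128.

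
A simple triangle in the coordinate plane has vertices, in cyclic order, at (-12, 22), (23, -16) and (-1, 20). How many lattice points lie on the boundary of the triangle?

Along each edge there are gcd(|Δx|,|Δy|)+1 lattice points, so counting each shared vertex once the boundary has gcd(35,38) + gcd(24,36) + gcd(11,2) = 1+12+1 = 14.

14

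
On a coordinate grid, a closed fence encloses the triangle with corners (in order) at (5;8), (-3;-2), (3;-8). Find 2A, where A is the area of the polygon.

The shoelace formula gives twice the area as |[5·(-2) − (-3)·8] + [(-3)·(-8) − 3·(-2)] + [3·8 − 5·(-8)]| = 108, so the area is 54.

108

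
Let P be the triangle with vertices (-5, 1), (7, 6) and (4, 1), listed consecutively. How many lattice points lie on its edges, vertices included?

The number of boundary lattice points is Σ gcd(|Δx|,|Δy|) = gcd(12,5) + gcd(3,5) + gcd(9,0) = 1+1+9 = 11.

11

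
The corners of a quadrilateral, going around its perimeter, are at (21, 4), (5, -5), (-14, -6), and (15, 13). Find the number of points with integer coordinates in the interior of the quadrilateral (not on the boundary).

By the shoelace formula, twice the signed area is |[21·(-5) − 5·4] + [5·(-6) − (-14)·(-5)] + [(-14)·13 − 15·(-6)] + [15·4 − 21·13]| = 530, so the area is 265.
Along each edge there are gcd(|Δx|,|Δy|)+1 lattice points, so counting each shared vertex once the boundary has gcd(16,9) + gcd(19,1) + gcd(29,19) + gcd(6,9) = 1+1+1+3 = 6.
By Pick's theorem A = I + B/2 − 1, so I = 265 − 6/2 + 1 = 263.

263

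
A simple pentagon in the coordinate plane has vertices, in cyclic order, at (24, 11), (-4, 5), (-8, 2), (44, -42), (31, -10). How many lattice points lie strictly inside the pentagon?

937

Using the shoelace formula, 2A = |[24·5 − (-4)·11] + [(-4)·2 − (-8)·5] + [(-8)·(-42) − 44·2] + [44·(-10) − 31·(-42)] + [31·11 − 24·(-10)]| = 1887, so the area is 943.5.
The number of boundary lattice points is Σ gcd(|Δx|,|Δy|) = gcd(28,6) + gcd(4,3) + gcd(52,44) + gcd(13,32) + gcd(7,21) = 2+1+4+1+7 = 15.
Pick's theorem gives I = A − B/2 + 1 = 943.5 − 15/2 + 1 = 937.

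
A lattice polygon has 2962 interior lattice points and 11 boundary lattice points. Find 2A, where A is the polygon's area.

By Pick's theorem, A = I + B/2 − 1 = 2962 + 11/2 − 1 = 5933/2.
Hence 2A = 5933.

5933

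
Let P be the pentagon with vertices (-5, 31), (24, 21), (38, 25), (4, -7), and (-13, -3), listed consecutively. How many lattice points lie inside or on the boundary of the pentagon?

972

By the shoelace formula, twice the signed area is |((-5)·21 − 24·31) + (24·25 − 38·21) + (38·(-7) − 4·25) + (4·(-3) − (-13)·(-7)) + ((-13)·31 − (-5)·(-3))| = 1934, so the area is 967.
Along each edge there are gcd(|Δx|,|Δy|)+1 lattice points, so counting each shared vertex once the boundary has gcd(29,10) + gcd(14,4) + gcd(34,32) + gcd(17,4) + gcd(8,34) = 1+2+2+1+2 = 8.
Pick's theorem gives I = A − B/2 + 1 = 967 − 8/2 + 1 = 964, so the closed region contains I + B = 964 + 8 = 972 lattice points.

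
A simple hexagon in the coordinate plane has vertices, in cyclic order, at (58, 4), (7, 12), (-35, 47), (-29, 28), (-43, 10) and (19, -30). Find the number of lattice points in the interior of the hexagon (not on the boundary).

By the shoelace formula, twice the signed area is |(58·12 − 7·4) + (7·47 − (-35)·12) + ((-35)·28 − (-29)·47) + ((-29)·10 − (-43)·28) + ((-43)·(-30) − 19·10) + (19·4 − 58·(-30))| = 5630, so the area is 2815.
The number of boundary lattice points is Σ gcd(|Δx|,|Δy|) = gcd(51,8) + gcd(42,35) + gcd(6,19) + gcd(14,18) + gcd(62,40) + gcd(39,34) = 1+7+1+2+2+1 = 14.
By Pick's theorem A = I + B/2 − 1, so I = 2815 − 14/2 + 1 = 2809.

2809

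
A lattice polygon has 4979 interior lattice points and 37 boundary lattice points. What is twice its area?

9993

Pick's theorem states A = I + B/2 − 1, so A = 4979 + 37/2 − 1 = 9993/2.
Hence 2A = 9993.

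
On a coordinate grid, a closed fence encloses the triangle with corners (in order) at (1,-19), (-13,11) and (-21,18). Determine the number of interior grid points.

By the shoelace formula, twice the signed area is |[1·11 − (-13)·(-19)] + [(-13)·18 − (-21)·11] + [(-21)·(-19) − 1·18]| = 142, so the area is 71.
Along each edge there are gcd(|Δx|,|Δy|)+1 lattice points, so counting each shared vertex once the boundary has gcd(14,30) + gcd(8,7) + gcd(22,37) = 2+1+1 = 4.
By Pick's theorem A = I + B/2 − 1, so I = 71 − 4/2 + 1 = 70.

70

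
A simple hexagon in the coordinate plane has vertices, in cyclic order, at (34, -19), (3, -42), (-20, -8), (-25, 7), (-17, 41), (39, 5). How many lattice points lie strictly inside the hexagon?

Using the shoelace formula, 2A = |(34·(-42) − 3·(-19)) + (3·(-8) − (-20)·(-42)) + ((-20)·7 − (-25)·(-8)) + ((-25)·41 − (-17)·7) + ((-17)·5 − 39·41) + (39·(-19) − 34·5)| = 6076, so the area is 3038.
The number of boundary lattice points is Σ gcd(|Δx|,|Δy|) = gcd(31,23) + gcd(23,34) + gcd(5,15) + gcd(8,34) + gcd(56,36) + gcd(5,24) = 1+1+5+2+4+1 = 14.
Pick's theorem gives I = A − B/2 + 1 = 3038 − 14/2 + 1 = 3032.

3032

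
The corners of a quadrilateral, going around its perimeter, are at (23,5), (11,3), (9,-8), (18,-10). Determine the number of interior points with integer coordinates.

By the shoelace formula, twice the signed area is |[23·3 − 11·5] + [11·(-8) − 9·3] + [9·(-10) − 18·(-8)] + [18·5 − 23·(-10)]| = 273, so the area is 136.5.
Summing gcd(|Δx|,|Δy|) over the edges gives the boundary count: gcd(12,2) + gcd(2,11) + gcd(9,2) + gcd(5,15) = 2+1+1+5 = 9.
By Pick's theorem A = I + B/2 − 1, so I = 136.5 − 9/2 + 1 = 133.

133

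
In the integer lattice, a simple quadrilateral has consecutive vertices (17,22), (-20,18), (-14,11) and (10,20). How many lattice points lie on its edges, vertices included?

Along each edge there are gcd(|Δx|,|Δy|)+1 lattice points, so counting each shared vertex once the boundary has gcd(37,4) + gcd(6,7) + gcd(24,9) + gcd(7,2) = 1+1+3+1 = 6.

6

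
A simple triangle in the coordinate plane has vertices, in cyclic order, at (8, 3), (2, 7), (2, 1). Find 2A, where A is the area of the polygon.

36

Using the shoelace formula, 2A = |(8·7 − 2·3) + (2·1 − 2·7) + (2·3 − 8·1)| = 36, so the area is 18.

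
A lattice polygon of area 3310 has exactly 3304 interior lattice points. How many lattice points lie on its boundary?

Pick's theorem gives A = I + B/2 − 1, so B = 2(A − I + 1) = 2(3310 − 3304 + 1) = 14.

14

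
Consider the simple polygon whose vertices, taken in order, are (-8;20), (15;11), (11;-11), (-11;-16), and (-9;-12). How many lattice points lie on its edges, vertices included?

7

The number of boundary lattice points is Σ gcd(|Δx|,|Δy|) = gcd(23,9) + gcd(4,22) + gcd(22,5) + gcd(2,4) + gcd(1,32) = 1+2+1+2+1 = 7.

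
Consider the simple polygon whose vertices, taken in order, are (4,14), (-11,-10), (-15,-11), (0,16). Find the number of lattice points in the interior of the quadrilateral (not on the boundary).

106

By the shoelace formula, twice the signed area is |(4·(-10) − (-11)·14) + ((-11)·(-11) − (-15)·(-10)) + ((-15)·16 − 0·(-11)) + (0·14 − 4·16)| = 219, so the area is 109.5.
Along each edge there are gcd(|Δx|,|Δy|)+1 lattice points, so counting each shared vertex once the boundary has gcd(15,24) + gcd(4,1) + gcd(15,27) + gcd(4,2) = 3+1+3+2 = 9.
By Pick's theorem A = I + B/2 − 1, so I = 109.5 − 9/2 + 1 = 106.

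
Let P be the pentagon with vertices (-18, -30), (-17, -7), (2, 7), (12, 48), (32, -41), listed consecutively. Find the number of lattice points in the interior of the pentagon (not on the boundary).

Using the shoelace formula, 2A = |((-18)·(-7) − (-17)·(-30)) + ((-17)·7 − 2·(-7)) + (2·48 − 12·7) + (12·(-41) − 32·48) + (32·(-30) − (-18)·(-41))| = 4203, so the area is 2101.5.
The number of boundary lattice points is Σ gcd(|Δx|,|Δy|) = gcd(1,23) + gcd(19,14) + gcd(10,41) + gcd(20,89) + gcd(50,11) = 1+1+1+1+1 = 5.
Pick's theorem gives I = A − B/2 + 1 = 2101.5 − 5/2 + 1 = 2100.

2100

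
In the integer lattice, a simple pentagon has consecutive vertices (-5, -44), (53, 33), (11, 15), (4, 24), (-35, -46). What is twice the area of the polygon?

4769

Using the shoelace formula, 2A = |((-5)·33 − 53·(-44)) + (53·15 − 11·33) + (11·24 − 4·15) + (4·(-46) − (-35)·24) + ((-35)·(-44) − (-5)·(-46))| = 4769, so the area is 2384.5.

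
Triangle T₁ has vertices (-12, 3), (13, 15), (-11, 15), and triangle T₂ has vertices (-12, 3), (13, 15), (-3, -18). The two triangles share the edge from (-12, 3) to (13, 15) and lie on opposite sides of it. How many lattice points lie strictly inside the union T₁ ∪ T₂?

447

The union is the simple quadrilateral with vertices (-12, 3), (-11, 15), (13, 15), (-3, -18) in order.
By the shoelace formula, twice the signed area is |((-12)·15 − (-11)·3) + ((-11)·15 − 13·15) + (13·(-18) − (-3)·15) + ((-3)·3 − (-12)·(-18))| = 921, so the area is 460.5.
Along each edge there are gcd(|Δx|,|Δy|)+1 lattice points, so counting each shared vertex once the boundary has gcd(1,12) + gcd(24,0) + gcd(16,33) + gcd(9,21) = 1+24+1+3 = 29.
By Pick's theorem I = A − B/2 + 1 = 460.5 − 29/2 + 1 = 447.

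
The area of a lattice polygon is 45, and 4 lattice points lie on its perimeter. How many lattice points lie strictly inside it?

From Pick's theorem, I = A − B/2 + 1 = 45 − 4/2 + 1 = 44.

44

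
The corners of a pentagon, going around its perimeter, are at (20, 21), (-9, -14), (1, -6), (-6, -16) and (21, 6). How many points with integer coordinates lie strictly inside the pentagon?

271

Using the shoelace formula, 2A = |[20·(-14) − (-9)·21] + [(-9)·(-6) − 1·(-14)] + [1·(-16) − (-6)·(-6)] + [(-6)·6 − 21·(-16)] + [21·21 − 20·6]| = 546, so the area is 273.
Along each edge there are gcd(|Δx|,|Δy|)+1 lattice points, so counting each shared vertex once the boundary has gcd(29,35) + gcd(10,8) + gcd(7,10) + gcd(27,22) + gcd(1,15) = 1+2+1+1+1 = 6.
By Pick's theorem A = I + B/2 − 1, so I = 273 − 6/2 + 1 = 271.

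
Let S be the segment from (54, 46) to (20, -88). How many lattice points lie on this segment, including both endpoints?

3

The number of lattice points on a segment between lattice points is gcd(|Δx|,|Δy|) + 1 = gcd(34,134) + 1 = 2 + 1 = 3.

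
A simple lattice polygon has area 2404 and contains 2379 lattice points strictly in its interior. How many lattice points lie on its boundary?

Pick's theorem gives A = I + B/2 − 1, so B = 2(A − I + 1) = 2(2404 − 2379 + 1) = 52.

52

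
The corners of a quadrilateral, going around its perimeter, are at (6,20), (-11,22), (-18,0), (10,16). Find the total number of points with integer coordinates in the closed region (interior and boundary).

288

The shoelace formula gives twice the area as |[6·22 − (-11)·20] + [(-11)·0 − (-18)·22] + [(-18)·16 − 10·0] + [10·20 − 6·16]| = 564, so the area is 282.
Summing gcd(|Δx|,|Δy|) over the edges gives the boundary count: gcd(17,2) + gcd(7,22) + gcd(28,16) + gcd(4,4) = 1+1+4+4 = 10.
Pick's theorem gives I = A − B/2 + 1 = 282 − 10/2 + 1 = 278, so the closed region contains I + B = 278 + 10 = 288 lattice points.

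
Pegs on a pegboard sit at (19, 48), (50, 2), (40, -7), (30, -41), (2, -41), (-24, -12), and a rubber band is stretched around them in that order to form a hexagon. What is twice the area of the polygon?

7302

By the shoelace formula, twice the signed area is |(19·2 − 50·48) + (50·(-7) − 40·2) + (40·(-41) − 30·(-7)) + (30·(-41) − 2·(-41)) + (2·(-12) − (-24)·(-41)) + ((-24)·48 − 19·(-12))| = 7302, so the area is 3651.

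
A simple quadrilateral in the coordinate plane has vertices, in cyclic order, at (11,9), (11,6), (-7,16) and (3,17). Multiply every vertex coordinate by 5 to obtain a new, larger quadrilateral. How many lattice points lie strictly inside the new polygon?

By the shoelace formula, twice the signed area is |[11·6 − 11·9] + [11·16 − (-7)·6] + [(-7)·17 − 3·16] + [3·9 − 11·17]| = 142, so the area is 71.
The number of boundary lattice points is Σ gcd(|Δx|,|Δy|) = gcd(0,3) + gcd(18,10) + gcd(10,1) + gcd(8,8) = 3+2+1+8 = 14.
Scaling by 5 multiplies the area by 5² = 25 (so the new area is 1775) and multiplies the boundary lattice-point count by 5, giving 70.
By Pick's theorem, the interior count of the dilated polygon is 1775 − 70/2 + 1 = 1741.

1741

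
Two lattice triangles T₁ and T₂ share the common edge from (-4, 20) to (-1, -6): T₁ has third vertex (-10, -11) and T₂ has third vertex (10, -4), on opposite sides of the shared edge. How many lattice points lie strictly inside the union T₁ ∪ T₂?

The union is the simple quadrilateral with vertices (-4, 20), (-10, -11), (-1, -6), (10, -4) in order.
By the shoelace formula, twice the signed area is |[(-4)·(-11) − (-10)·20] + [(-10)·(-6) − (-1)·(-11)] + [(-1)·(-4) − 10·(-6)] + [10·20 − (-4)·(-4)]| = 541, so the area is 541/2.
Summing gcd(|Δx|,|Δy|) over the edges gives the boundary count: gcd(6,31) + gcd(9,5) + gcd(11,2) + gcd(14,24) = 1+1+1+2 = 5.
By Pick's theorem I = A − B/2 + 1 = 541/2 − 5/2 + 1 = 269.

269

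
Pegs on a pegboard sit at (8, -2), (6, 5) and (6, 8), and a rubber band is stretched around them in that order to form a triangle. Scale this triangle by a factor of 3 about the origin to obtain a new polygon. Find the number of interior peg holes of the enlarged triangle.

The shoelace formula gives twice the area as |[8·5 − 6·(-2)] + [6·8 − 6·5] + [6·(-2) − 8·8]| = 6, so the area is 3.
Along each edge there are gcd(|Δx|,|Δy|)+1 lattice points, so counting each shared vertex once the boundary has gcd(2,7) + gcd(0,3) + gcd(2,10) = 1+3+2 = 6.
Scaling by 3 multiplies the area by 3² = 9 (so the new area is 27) and multiplies the boundary lattice-point count by 3, giving 18.
By Pick's theorem, the interior count of the dilated polygon is 27 − 18/2 + 1 = 19.

19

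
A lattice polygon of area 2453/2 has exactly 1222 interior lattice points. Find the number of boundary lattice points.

Pick's theorem gives A = I + B/2 − 1, so B = 2(A − I + 1) = 2(2453/2 − 1222 + 1) = 11.

11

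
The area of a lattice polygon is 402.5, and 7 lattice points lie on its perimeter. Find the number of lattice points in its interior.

400

Pick's theorem A = I + B/2 − 1 rearranges to I = A − B/2 + 1 = 402.5 − 7/2 + 1 = 400.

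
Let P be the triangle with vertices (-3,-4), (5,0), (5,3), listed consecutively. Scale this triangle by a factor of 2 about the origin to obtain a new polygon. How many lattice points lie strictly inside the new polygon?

By the shoelace formula, twice the signed area is |((-3)·0 − 5·(-4)) + (5·3 − 5·0) + (5·(-4) − (-3)·3)| = 24, so the area is 12.
Summing gcd(|Δx|,|Δy|) over the edges gives the boundary count: gcd(8,4) + gcd(0,3) + gcd(8,7) = 4+3+1 = 8.
Scaling by 2 multiplies the area by 2² = 4 (so the new area is 48) and multiplies the boundary lattice-point count by 2, giving 16.
By Pick's theorem, the interior count of the dilated polygon is 48 − 16/2 + 1 = 41.

41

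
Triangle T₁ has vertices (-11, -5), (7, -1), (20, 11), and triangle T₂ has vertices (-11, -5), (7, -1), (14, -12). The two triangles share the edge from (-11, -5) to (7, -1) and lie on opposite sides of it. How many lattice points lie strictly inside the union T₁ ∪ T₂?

The union is the simple quadrilateral with vertices (-11, -5), (20, 11), (7, -1), (14, -12) in order.
The shoelace formula gives twice the area as |[(-11)·11 − 20·(-5)] + [20·(-1) − 7·11] + [7·(-12) − 14·(-1)] + [14·(-5) − (-11)·(-12)]| = 390, so the area is 195.
Summing gcd(|Δx|,|Δy|) over the edges gives the boundary count: gcd(31,16) + gcd(13,12) + gcd(7,11) + gcd(25,7) = 1+1+1+1 = 4.
By Pick's theorem I = A − B/2 + 1 = 195 − 4/2 + 1 = 194.

194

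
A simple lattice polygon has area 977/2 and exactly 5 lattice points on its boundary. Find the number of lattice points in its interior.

Pick's theorem A = I + B/2 − 1 rearranges to I = A − B/2 + 1 = 977/2 − 5/2 + 1 = 487.

487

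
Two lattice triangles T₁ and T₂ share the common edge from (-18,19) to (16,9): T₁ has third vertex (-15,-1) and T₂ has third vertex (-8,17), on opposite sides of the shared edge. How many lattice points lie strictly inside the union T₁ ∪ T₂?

336

The union is the simple quadrilateral with vertices (-18,19), (-15,-1), (16,9), (-8,17) in order.
The shoelace formula gives twice the area as |[(-18)·(-1) − (-15)·19] + [(-15)·9 − 16·(-1)] + [16·17 − (-8)·9] + [(-8)·19 − (-18)·17]| = 682, so the area is 341.
Along each edge there are gcd(|Δx|,|Δy|)+1 lattice points, so counting each shared vertex once the boundary has gcd(3,20) + gcd(31,10) + gcd(24,8) + gcd(10,2) = 1+1+8+2 = 12.
By Pick's theorem I = A − B/2 + 1 = 341 − 12/2 + 1 = 336.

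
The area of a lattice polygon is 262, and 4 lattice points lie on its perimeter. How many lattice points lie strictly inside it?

261

From Pick's theorem, I = A − B/2 + 1 = 262 − 4/2 + 1 = 261.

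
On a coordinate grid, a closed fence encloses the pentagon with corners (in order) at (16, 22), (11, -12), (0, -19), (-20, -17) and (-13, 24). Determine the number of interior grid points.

1195

By the shoelace formula, twice the signed area is |[16·(-12) − 11·22] + [11·(-19) − 0·(-12)] + [0·(-17) − (-20)·(-19)] + [(-20)·24 − (-13)·(-17)] + [(-13)·22 − 16·24]| = 2394, so the area is 1197.
Along each edge there are gcd(|Δx|,|Δy|)+1 lattice points, so counting each shared vertex once the boundary has gcd(5,34) + gcd(11,7) + gcd(20,2) + gcd(7,41) + gcd(29,2) = 1+1+2+1+1 = 6.
By Pick's theorem A = I + B/2 − 1, so I = 1197 − 6/2 + 1 = 1195.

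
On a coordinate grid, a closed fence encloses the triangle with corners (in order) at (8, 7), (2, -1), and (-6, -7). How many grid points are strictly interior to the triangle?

6

By the shoelace formula, twice the signed area is |(8·(-1) − 2·7) + (2·(-7) − (-6)·(-1)) + ((-6)·7 − 8·(-7))| = 28, so the area is 14.
Summing gcd(|Δx|,|Δy|) over the edges gives the boundary count: gcd(6,8) + gcd(8,6) + gcd(14,14) = 2+2+14 = 18.
Pick's theorem gives I = A − B/2 + 1 = 14 − 18/2 + 1 = 6.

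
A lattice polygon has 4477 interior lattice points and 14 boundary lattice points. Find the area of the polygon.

Pick's theorem states A = I + B/2 − 1, so A = 4477 + 14/2 − 1 = 4483.

4483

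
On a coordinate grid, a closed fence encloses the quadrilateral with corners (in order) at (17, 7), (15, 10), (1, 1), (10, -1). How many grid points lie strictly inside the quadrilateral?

72

By the shoelace formula, twice the signed area is |[17·10 − 15·7] + [15·1 − 1·10] + [1·(-1) − 10·1] + [10·7 − 17·(-1)]| = 146, so the area is 73.
The number of boundary lattice points is Σ gcd(|Δx|,|Δy|) = gcd(2,3) + gcd(14,9) + gcd(9,2) + gcd(7,8) = 1+1+1+1 = 4.
By Pick's theorem A = I + B/2 − 1, so I = 73 − 4/2 + 1 = 72.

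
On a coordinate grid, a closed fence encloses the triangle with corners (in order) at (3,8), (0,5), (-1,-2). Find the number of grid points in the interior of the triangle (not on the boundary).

7

The shoelace formula gives twice the area as |(3·5 − 0·8) + (0·(-2) − (-1)·5) + ((-1)·8 − 3·(-2))| = 18, so the area is 9.
Summing gcd(|Δx|,|Δy|) over the edges gives the boundary count: gcd(3,3) + gcd(1,7) + gcd(4,10) = 3+1+2 = 6.
By Pick's theorem A = I + B/2 − 1, so I = 9 − 6/2 + 1 = 7.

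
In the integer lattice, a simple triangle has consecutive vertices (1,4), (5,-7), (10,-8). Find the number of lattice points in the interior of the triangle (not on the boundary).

Using the shoelace formula, 2A = |(1·(-7) − 5·4) + (5·(-8) − 10·(-7)) + (10·4 − 1·(-8))| = 51, so the area is 51/2.
Along each edge there are gcd(|Δx|,|Δy|)+1 lattice points, so counting each shared vertex once the boundary has gcd(4,11) + gcd(5,1) + gcd(9,12) = 1+1+3 = 5.
By Pick's theorem A = I + B/2 − 1, so I = 51/2 − 5/2 + 1 = 24.

24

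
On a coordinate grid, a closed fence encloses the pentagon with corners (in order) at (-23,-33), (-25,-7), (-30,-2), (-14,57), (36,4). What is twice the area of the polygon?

5766

Using the shoelace formula, 2A = |[(-23)·(-7) − (-25)·(-33)] + [(-25)·(-2) − (-30)·(-7)] + [(-30)·57 − (-14)·(-2)] + [(-14)·4 − 36·57] + [36·(-33) − (-23)·4]| = 5766, so the area is 2883.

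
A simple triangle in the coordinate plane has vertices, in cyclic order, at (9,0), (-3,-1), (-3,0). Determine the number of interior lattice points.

Using the shoelace formula, 2A = |(9·(-1) − (-3)·0) + ((-3)·0 − (-3)·(-1)) + ((-3)·0 − 9·0)| = 12, so the area is 6.
Summing gcd(|Δx|,|Δy|) over the edges gives the boundary count: gcd(12,1) + gcd(0,1) + gcd(12,0) = 1+1+12 = 14.
Pick's theorem gives I = A − B/2 + 1 = 6 − 14/2 + 1 = 0.

0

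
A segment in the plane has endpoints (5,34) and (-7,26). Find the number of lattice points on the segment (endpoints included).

The number of lattice points on a segment between lattice points is gcd(|Δx|,|Δy|) + 1 = gcd(12,8) + 1 = 4 + 1 = 5.

5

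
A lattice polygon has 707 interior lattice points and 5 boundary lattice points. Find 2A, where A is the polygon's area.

1417

Pick's theorem states A = I + B/2 − 1, so A = 707 + 5/2 − 1 = 1417/2.
Hence 2A = 1417.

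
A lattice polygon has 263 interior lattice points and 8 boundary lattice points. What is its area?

266

Pick's theorem states A = I + B/2 − 1, so A = 263 + 8/2 − 1 = 266.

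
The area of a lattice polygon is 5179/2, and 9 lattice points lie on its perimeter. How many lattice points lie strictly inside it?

2586

Pick's theorem A = I + B/2 − 1 rearranges to I = A − B/2 + 1 = 5179/2 − 9/2 + 1 = 2586.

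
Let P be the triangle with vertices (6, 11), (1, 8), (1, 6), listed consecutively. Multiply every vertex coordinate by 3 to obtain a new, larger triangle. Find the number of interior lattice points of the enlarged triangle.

By the shoelace formula, twice the signed area is |[6·8 − 1·11] + [1·6 − 1·8] + [1·11 − 6·6]| = 10, so the area is 5.
Along each edge there are gcd(|Δx|,|Δy|)+1 lattice points, so counting each shared vertex once the boundary has gcd(5,3) + gcd(0,2) + gcd(5,5) = 1+2+5 = 8.
Scaling by 3 multiplies the area by 3² = 9 (so the new area is 45) and multiplies the boundary lattice-point count by 3, giving 24.
By Pick's theorem, the interior count of the dilated polygon is 45 − 24/2 + 1 = 34.

34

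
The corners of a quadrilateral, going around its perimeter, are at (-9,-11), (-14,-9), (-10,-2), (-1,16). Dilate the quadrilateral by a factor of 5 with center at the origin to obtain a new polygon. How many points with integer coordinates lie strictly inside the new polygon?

Using the shoelace formula, 2A = |((-9)·(-9) − (-14)·(-11)) + ((-14)·(-2) − (-10)·(-9)) + ((-10)·16 − (-1)·(-2)) + ((-1)·(-11) − (-9)·16)| = 142, so the area is 71.
Summing gcd(|Δx|,|Δy|) over the edges gives the boundary count: gcd(5,2) + gcd(4,7) + gcd(9,18) + gcd(8,27) = 1+1+9+1 = 12.
Scaling by 5 multiplies the area by 5² = 25 (so the new area is 1775) and multiplies the boundary lattice-point count by 5, giving 60.
By Pick's theorem, the interior count of the dilated polygon is 1775 − 60/2 + 1 = 1746.

1746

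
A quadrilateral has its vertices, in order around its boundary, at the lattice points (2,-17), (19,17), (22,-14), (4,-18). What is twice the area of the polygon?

655

The shoelace formula gives twice the area as |(2·17 − 19·(-17)) + (19·(-14) − 22·17) + (22·(-18) − 4·(-14)) + (4·(-17) − 2·(-18))| = 655, so the area is 327.5.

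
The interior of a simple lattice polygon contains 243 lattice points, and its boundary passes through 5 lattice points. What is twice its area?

489

Pick's theorem states A = I + B/2 − 1, so A = 243 + 5/2 − 1 = 489/2.
Hence 2A = 489.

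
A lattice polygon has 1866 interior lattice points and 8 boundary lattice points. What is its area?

Pick's theorem states A = I + B/2 − 1, so A = 1866 + 8/2 − 1 = 1869.

1869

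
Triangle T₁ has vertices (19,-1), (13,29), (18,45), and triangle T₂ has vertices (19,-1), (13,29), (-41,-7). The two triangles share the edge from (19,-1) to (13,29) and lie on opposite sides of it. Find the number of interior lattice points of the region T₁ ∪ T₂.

The union is the simple quadrilateral with vertices (19,-1), (18,45), (13,29), (-41,-7) in order.
Using the shoelace formula, 2A = |[19·45 − 18·(-1)] + [18·29 − 13·45] + [13·(-7) − (-41)·29] + [(-41)·(-1) − 19·(-7)]| = 2082, so the area is 1041.
The number of boundary lattice points is Σ gcd(|Δx|,|Δy|) = gcd(1,46) + gcd(5,16) + gcd(54,36) + gcd(60,6) = 1+1+18+6 = 26.
By Pick's theorem I = A − B/2 + 1 = 1041 − 26/2 + 1 = 1029.

1029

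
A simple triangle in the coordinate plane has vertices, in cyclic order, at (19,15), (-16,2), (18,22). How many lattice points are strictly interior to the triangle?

128

Using the shoelace formula, 2A = |(19·2 − (-16)·15) + ((-16)·22 − 18·2) + (18·15 − 19·22)| = 258, so the area is 129.
Summing gcd(|Δx|,|Δy|) over the edges gives the boundary count: gcd(35,13) + gcd(34,20) + gcd(1,7) = 1+2+1 = 4.
By Pick's theorem A = I + B/2 − 1, so I = 129 − 4/2 + 1 = 128.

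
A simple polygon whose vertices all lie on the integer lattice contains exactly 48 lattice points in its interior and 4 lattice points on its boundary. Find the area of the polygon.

49

Pick's theorem states A = I + B/2 − 1, so A = 48 + 4/2 − 1 = 49.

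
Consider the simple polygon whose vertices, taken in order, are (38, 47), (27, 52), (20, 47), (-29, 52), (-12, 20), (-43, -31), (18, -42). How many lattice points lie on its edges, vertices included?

Along each edge there are gcd(|Δx|,|Δy|)+1 lattice points, so counting each shared vertex once the boundary has gcd(11,5) + gcd(7,5) + gcd(49,5) + gcd(17,32) + gcd(31,51) + gcd(61,11) + gcd(20,89) = 1+1+1+1+1+1+1 = 7.

7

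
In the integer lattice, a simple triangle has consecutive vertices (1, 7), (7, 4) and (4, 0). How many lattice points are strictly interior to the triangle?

15

The shoelace formula gives twice the area as |[1·4 − 7·7] + [7·0 − 4·4] + [4·7 − 1·0]| = 33, so the area is 33/2.
Summing gcd(|Δx|,|Δy|) over the edges gives the boundary count: gcd(6,3) + gcd(3,4) + gcd(3,7) = 3+1+1 = 5.
By Pick's theorem A = I + B/2 − 1, so I = 33/2 − 5/2 + 1 = 15.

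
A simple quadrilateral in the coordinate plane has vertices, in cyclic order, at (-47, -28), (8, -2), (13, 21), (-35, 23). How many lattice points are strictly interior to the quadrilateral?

1801

Using the shoelace formula, 2A = |((-47)·(-2) − 8·(-28)) + (8·21 − 13·(-2)) + (13·23 − (-35)·21) + ((-35)·(-28) − (-47)·23)| = 3607, so the area is 3607/2.
Along each edge there are gcd(|Δx|,|Δy|)+1 lattice points, so counting each shared vertex once the boundary has gcd(55,26) + gcd(5,23) + gcd(48,2) + gcd(12,51) = 1+1+2+3 = 7.
Pick's theorem gives I = A − B/2 + 1 = 3607/2 − 7/2 + 1 = 1801.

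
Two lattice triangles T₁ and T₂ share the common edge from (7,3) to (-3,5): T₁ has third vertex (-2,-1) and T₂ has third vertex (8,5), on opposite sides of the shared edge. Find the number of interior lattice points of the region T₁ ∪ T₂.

34

The union is the simple quadrilateral with vertices (7,3), (-2,-1), (-3,5), (8,5) in order.
By the shoelace formula, twice the signed area is |[7·(-1) − (-2)·3] + [(-2)·5 − (-3)·(-1)] + [(-3)·5 − 8·5] + [8·3 − 7·5]| = 80, so the area is 40.
Along each edge there are gcd(|Δx|,|Δy|)+1 lattice points, so counting each shared vertex once the boundary has gcd(9,4) + gcd(1,6) + gcd(11,0) + gcd(1,2) = 1+1+11+1 = 14.
By Pick's theorem I = A − B/2 + 1 = 40 − 14/2 + 1 = 34.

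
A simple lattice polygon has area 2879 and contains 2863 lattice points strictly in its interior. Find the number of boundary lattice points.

34

Pick's theorem gives A = I + B/2 − 1, so B = 2(A − I + 1) = 2(2879 − 2863 + 1) = 34.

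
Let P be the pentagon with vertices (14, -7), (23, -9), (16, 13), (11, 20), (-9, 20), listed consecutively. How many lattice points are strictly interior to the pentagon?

408

Using the shoelace formula, 2A = |(14·(-9) − 23·(-7)) + (23·13 − 16·(-9)) + (16·20 − 11·13) + (11·20 − (-9)·20) + ((-9)·(-7) − 14·20)| = 838, so the area is 419.
The number of boundary lattice points is Σ gcd(|Δx|,|Δy|) = gcd(9,2) + gcd(7,22) + gcd(5,7) + gcd(20,0) + gcd(23,27) = 1+1+1+20+1 = 24.
By Pick's theorem A = I + B/2 − 1, so I = 419 − 24/2 + 1 = 408.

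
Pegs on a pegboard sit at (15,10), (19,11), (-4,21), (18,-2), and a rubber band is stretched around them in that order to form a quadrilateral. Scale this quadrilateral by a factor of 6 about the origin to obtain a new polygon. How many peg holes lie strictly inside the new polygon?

The shoelace formula gives twice the area as |[15·11 − 19·10] + [19·21 − (-4)·11] + [(-4)·(-2) − 18·21] + [18·10 − 15·(-2)]| = 258, so the area is 129.
The number of boundary lattice points is Σ gcd(|Δx|,|Δy|) = gcd(4,1) + gcd(23,10) + gcd(22,23) + gcd(3,12) = 1+1+1+3 = 6.
Scaling by 6 multiplies the area by 6² = 36 (so the new area is 4644) and multiplies the boundary lattice-point count by 6, giving 36.
By Pick's theorem, the interior count of the dilated polygon is 4644 − 36/2 + 1 = 4627.

4627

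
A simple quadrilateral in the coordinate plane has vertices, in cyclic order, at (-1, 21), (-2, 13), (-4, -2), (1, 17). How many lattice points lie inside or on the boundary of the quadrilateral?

32

The shoelace formula gives twice the area as |((-1)·13 − (-2)·21) + ((-2)·(-2) − (-4)·13) + ((-4)·17 − 1·(-2)) + (1·21 − (-1)·17)| = 57, so the area is 57/2.
Summing gcd(|Δx|,|Δy|) over the edges gives the boundary count: gcd(1,8) + gcd(2,15) + gcd(5,19) + gcd(2,4) = 1+1+1+2 = 5.
Pick's theorem gives I = A − B/2 + 1 = 57/2 − 5/2 + 1 = 27, so the closed region contains I + B = 27 + 5 = 32 lattice points.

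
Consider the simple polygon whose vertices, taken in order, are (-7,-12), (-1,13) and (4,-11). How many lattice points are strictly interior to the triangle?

134

By the shoelace formula, twice the signed area is |[(-7)·13 − (-1)·(-12)] + [(-1)·(-11) − 4·13] + [4·(-12) − (-7)·(-11)]| = 269, so the area is 269/2.
The number of boundary lattice points is Σ gcd(|Δx|,|Δy|) = gcd(6,25) + gcd(5,24) + gcd(11,1) = 1+1+1 = 3.
By Pick's theorem A = I + B/2 − 1, so I = 269/2 − 3/2 + 1 = 134.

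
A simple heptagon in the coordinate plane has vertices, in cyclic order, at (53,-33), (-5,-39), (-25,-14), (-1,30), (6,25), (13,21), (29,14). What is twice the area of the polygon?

The shoelace formula gives twice the area as |(53·(-39) − (-5)·(-33)) + ((-5)·(-14) − (-25)·(-39)) + ((-25)·30 − (-1)·(-14)) + ((-1)·25 − 6·30) + (6·21 − 13·25) + (13·14 − 29·21) + (29·(-33) − 53·14)| = 6431, so the area is 6431/2.

6431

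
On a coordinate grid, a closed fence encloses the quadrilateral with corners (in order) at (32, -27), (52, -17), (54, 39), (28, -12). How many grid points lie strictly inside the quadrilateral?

841

The shoelace formula gives twice the area as |(32·(-17) − 52·(-27)) + (52·39 − 54·(-17)) + (54·(-12) − 28·39) + (28·(-27) − 32·(-12))| = 1694, so the area is 847.
Along each edge there are gcd(|Δx|,|Δy|)+1 lattice points, so counting each shared vertex once the boundary has gcd(20,10) + gcd(2,56) + gcd(26,51) + gcd(4,15) = 10+2+1+1 = 14.
By Pick's theorem A = I + B/2 − 1, so I = 847 − 14/2 + 1 = 841.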